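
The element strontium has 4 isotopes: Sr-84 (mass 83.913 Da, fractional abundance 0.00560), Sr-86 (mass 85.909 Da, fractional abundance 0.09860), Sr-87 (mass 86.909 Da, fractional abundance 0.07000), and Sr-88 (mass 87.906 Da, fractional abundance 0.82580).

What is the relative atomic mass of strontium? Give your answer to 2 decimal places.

The abundance-weighted mean is 0.00560 × 83.913 + 0.09860 × 85.909 + 0.07000 × 86.909 + 0.82580 × 87.906
= 0.4699 + 8.4706 + 6.0836 + 72.5928 = 87.6169 Da

87.62 Da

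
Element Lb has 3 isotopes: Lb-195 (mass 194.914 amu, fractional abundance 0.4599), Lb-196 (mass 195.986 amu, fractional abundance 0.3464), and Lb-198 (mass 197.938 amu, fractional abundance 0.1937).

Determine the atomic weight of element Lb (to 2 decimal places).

195.87 amu

Ar = Σ fᵢ·mᵢ = 0.4599 × 194.914 + 0.3464 × 195.986 + 0.1937 × 197.938
= 89.6409 + 67.8896 + 38.3406 = 195.8711 amu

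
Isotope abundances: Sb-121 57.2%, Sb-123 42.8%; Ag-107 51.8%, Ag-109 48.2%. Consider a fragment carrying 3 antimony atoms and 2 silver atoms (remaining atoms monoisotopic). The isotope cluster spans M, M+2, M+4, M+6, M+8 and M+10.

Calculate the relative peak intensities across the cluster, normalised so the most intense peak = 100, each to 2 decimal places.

14.87 : 61.07 : 100.00 : 81.64 : 33.23 : 5.40

Antimony pattern (n=3): 0.18714925 : 0.42010426 : 0.31434374 : 0.07840275
Silver pattern (n=2): 0.268324 : 0.499352 : 0.232324
Convolve the two distributions (both contribute in 2-u steps):
  M: 0.18714925×0.268324 = 0.050217
  M+2: 0.18714925×0.499352 + 0.42010426×0.268324 = 0.206177
  M+4: 0.18714925×0.232324 + 0.42010426×0.499352 + 0.31434374×0.268324 = 0.337605
  M+6: 0.42010426×0.232324 + 0.31434374×0.499352 + 0.07840275×0.268324 = 0.275606
  M+8: 0.31434374×0.232324 + 0.07840275×0.499352 = 0.112180
  M+10: 0.07840275×0.232324 = 0.018215
Scale to base peak (0.337605) = 100: 14.87 : 61.07 : 100.00 : 81.64 : 33.23 : 5.40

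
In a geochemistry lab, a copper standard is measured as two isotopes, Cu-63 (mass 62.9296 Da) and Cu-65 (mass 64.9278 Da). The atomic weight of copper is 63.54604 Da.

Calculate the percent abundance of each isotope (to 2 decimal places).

With x = fraction of Cu-63 (so Cu-65 is 1 − x):
62.9296·x + 64.9278·(1 − x) = 63.54604
(62.9296 − 64.9278)·x = 63.54604 − 64.9278
x = -1.38176 / -1.9982 = 0.69150 → 69.15% Cu-63, 30.85% Cu-65.

Cu-63: 69.15%, Cu-65: 30.85%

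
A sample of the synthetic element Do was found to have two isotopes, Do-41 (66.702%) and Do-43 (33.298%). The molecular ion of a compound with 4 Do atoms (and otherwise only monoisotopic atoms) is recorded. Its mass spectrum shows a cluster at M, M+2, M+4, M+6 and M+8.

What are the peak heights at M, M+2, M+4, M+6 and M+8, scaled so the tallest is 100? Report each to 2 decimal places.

50.08 : 100.00 : 74.88 : 24.92 : 3.11

Expanding (0.66702 + 0.33298)^4:
P(M) = 0.66702^4 = 0.197950
P(M+2) = 4 × 0.66702^3 × 0.33298^1 = 0.395271
P(M+4) = 6 × 0.66702^2 × 0.33298^2 = 0.295982
P(M+6) = 4 × 0.66702^1 × 0.33298^3 = 0.098504
P(M+8) = 0.33298^4 = 0.012293
The M+2 peak is largest (0.395271); scaling to 100 gives 50.08 : 100.00 : 74.88 : 24.92 : 3.11.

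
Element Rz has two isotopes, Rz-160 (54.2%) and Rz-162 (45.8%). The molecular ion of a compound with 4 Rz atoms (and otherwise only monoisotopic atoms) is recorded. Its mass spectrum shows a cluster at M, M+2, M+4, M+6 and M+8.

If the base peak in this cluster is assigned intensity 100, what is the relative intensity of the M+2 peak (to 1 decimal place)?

Binomial terms of (0.542 + 0.458)^4: M 0.0863, M+2 0.2917, M+4 0.3697, M+6 0.2083, M+8 0.0440 → M+4 is the base peak.
P(M+4) = C(4,2) × 0.542^2 × 0.458^2 = 6 × 0.293764 × 0.209764 = 0.369727 (base)
P(M+2) = C(4,1) × 0.542^3 × 0.458^1 = 4 × 0.15922009 × 0.4580 = 0.291691
Relative intensity = 0.291691 / 0.369727 × 100 = 78.9

78.9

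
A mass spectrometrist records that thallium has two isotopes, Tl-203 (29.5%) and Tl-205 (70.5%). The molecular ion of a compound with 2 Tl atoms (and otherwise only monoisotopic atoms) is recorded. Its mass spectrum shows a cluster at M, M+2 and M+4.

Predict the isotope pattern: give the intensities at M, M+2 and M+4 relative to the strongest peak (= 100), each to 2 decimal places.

Expanding (0.295 + 0.705)^2:
P(M) = 0.295^2 = 0.087025
P(M+2) = 2 × 0.295^1 × 0.705^1 = 0.415950
P(M+4) = 0.705^2 = 0.497025
The M+4 peak is largest (0.497025); scaling to 100 gives 17.51 : 83.69 : 100.00.

17.51 : 83.69 : 100.00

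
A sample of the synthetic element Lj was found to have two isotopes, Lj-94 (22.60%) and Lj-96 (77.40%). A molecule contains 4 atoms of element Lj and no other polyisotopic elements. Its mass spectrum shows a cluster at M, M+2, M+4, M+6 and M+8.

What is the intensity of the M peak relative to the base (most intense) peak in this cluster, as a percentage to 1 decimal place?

Binomial terms of (0.2260 + 0.7740)^4: M 0.0026, M+2 0.0357, M+4 0.1836, M+6 0.4192, M+8 0.3589 → M+6 is the base peak.
P(M+6) = C(4,3) × 0.2260^1 × 0.7740^3 = 4 × 0.2260 × 0.46368482 = 0.419171 (base)
P(M) = C(4,0) × 0.2260^4 × 0.7740^0 = 1 × 0.00260876 × 1.0000 = 0.002609
Relative intensity = 0.002609 / 0.419171 × 100 = 0.6

0.6%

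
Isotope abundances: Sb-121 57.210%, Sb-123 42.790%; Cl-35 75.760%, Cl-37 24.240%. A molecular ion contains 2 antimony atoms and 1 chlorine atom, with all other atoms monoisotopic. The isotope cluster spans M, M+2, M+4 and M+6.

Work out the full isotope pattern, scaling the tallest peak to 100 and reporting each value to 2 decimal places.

55.07 : 100.00 : 57.17 : 9.86

Antimony pattern (n=2): 0.32729841 : 0.48960318 : 0.18309841
Chlorine pattern (n=1): 0.7576 : 0.2424
Convolve the two distributions (both contribute in 2-u steps):
  M: 0.32729841×0.7576 = 0.247961
  M+2: 0.32729841×0.2424 + 0.48960318×0.7576 = 0.450261
  M+4: 0.48960318×0.2424 + 0.18309841×0.7576 = 0.257395
  M+6: 0.18309841×0.2424 = 0.044383
Scale to base peak (0.450261) = 100: 55.07 : 100.00 : 57.17 : 9.86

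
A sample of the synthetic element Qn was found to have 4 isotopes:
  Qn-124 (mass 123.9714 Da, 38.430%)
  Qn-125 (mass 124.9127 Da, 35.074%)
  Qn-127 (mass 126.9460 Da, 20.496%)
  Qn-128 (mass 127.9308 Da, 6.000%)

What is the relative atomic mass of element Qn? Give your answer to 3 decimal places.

125.149 Da

Average mass = Σ (abundance × isotope mass) = 0.38430 × 123.9714 + 0.35074 × 124.9127 + 0.20496 × 126.9460 + 0.06000 × 127.9308
= 47.64221 + 43.81188 + 26.01885 + 7.67585 = 125.14879 Da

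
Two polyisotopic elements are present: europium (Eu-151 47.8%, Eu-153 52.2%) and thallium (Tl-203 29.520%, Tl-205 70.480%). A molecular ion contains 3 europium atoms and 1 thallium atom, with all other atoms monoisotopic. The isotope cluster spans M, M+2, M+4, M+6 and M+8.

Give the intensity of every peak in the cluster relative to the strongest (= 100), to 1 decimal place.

Europium pattern (n=3): 0.10921535 : 0.35780594 : 0.39074206 : 0.14223665
Thallium pattern (n=1): 0.2952 : 0.7048
Convolve the two distributions (both contribute in 2-u steps):
  M: 0.10921535×0.2952 = 0.032240
  M+2: 0.10921535×0.7048 + 0.35780594×0.2952 = 0.182599
  M+4: 0.35780594×0.7048 + 0.39074206×0.2952 = 0.367529
  M+6: 0.39074206×0.7048 + 0.14223665×0.2952 = 0.317383
  M+8: 0.14223665×0.7048 = 0.100248
Scale to base peak (0.367529) = 100: 8.8 : 49.7 : 100.0 : 86.4 : 27.3

8.8 : 49.7 : 100.0 : 86.4 : 27.3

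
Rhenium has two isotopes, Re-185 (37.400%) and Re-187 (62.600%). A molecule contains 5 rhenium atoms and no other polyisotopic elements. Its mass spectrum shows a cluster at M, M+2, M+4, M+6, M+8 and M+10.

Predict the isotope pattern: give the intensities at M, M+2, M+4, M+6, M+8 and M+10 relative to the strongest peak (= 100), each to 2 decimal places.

The 5 Re atoms are independent, so intensities follow the terms of (0.37400 + 0.62600)^5.
P(M) = 0.37400^5 = 0.007317
P(M+2) = 5 × 0.37400^4 × 0.62600^1 = 0.061239
P(M+4) = 10 × 0.37400^3 × 0.62600^2 = 0.205005
P(M+6) = 10 × 0.37400^2 × 0.62600^3 = 0.343136
P(M+8) = 5 × 0.37400^1 × 0.62600^4 = 0.287170
P(M+10) = 0.62600^5 = 0.096133
The M+6 peak is largest (0.343136); scaling to 100 gives 2.13 : 17.85 : 59.74 : 100.00 : 83.69 : 28.02.

2.13 : 17.85 : 59.74 : 100.00 : 83.69 : 28.02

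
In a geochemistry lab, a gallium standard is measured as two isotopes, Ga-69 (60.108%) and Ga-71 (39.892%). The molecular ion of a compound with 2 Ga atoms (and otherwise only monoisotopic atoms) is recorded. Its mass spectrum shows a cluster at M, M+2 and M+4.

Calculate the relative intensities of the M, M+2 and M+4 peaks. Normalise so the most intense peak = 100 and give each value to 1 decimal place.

75.3 : 100.0 : 33.2

Expanding (0.60108 + 0.39892)^2:
P(M) = 0.60108^2 = 0.361297
P(M+2) = 2 × 0.60108^1 × 0.39892^1 = 0.479566
P(M+4) = 0.39892^2 = 0.159137
The M+2 peak is largest (0.479566); scaling to 100 gives 75.3 : 100.0 : 33.2.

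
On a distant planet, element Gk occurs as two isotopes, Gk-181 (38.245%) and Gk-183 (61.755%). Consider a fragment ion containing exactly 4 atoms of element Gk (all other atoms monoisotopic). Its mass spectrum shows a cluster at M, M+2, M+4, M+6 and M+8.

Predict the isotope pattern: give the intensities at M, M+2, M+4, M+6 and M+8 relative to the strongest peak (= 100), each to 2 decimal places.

The 4 Gk atoms are independent, so intensities follow the terms of (0.38245 + 0.61755)^4.
P(M) = 0.38245^4 = 0.021394
P(M+2) = 4 × 0.38245^3 × 0.61755^1 = 0.138183
P(M+4) = 6 × 0.38245^2 × 0.61755^2 = 0.334692
P(M+6) = 4 × 0.38245^1 × 0.61755^3 = 0.360289
P(M+8) = 0.61755^4 = 0.145442
The M+6 peak is largest (0.360289); scaling to 100 gives 5.94 : 38.35 : 92.90 : 100.00 : 40.37.

5.94 : 38.35 : 92.90 : 100.00 : 40.37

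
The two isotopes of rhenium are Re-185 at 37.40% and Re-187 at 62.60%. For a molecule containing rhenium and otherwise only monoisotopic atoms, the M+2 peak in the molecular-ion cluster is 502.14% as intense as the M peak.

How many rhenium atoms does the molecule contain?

3

The M+2/M ratio from n Re atoms is n · q/p = n · 0.6260/0.3740.
n = 5.0214 × 0.3740/0.6260 = 3.00 ≈ 3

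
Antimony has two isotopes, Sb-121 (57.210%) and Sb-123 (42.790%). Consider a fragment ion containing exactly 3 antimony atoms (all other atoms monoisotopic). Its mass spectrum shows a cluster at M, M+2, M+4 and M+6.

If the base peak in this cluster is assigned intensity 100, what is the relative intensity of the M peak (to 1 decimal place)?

(0.57210 + 0.42790)^3 gives M 0.1872, M+2 0.4202, M+4 0.3143, M+6 0.0783; the largest is M+2.
P(M+2) = C(3,1) × 0.57210^2 × 0.42790^1 = 3 × 0.32729841 × 0.4279 = 0.420153 (base)
P(M) = C(3,0) × 0.57210^3 × 0.42790^0 = 1 × 0.18724742 × 1.0000 = 0.187247
Relative intensity = 0.187247 / 0.420153 × 100 = 44.6

44.6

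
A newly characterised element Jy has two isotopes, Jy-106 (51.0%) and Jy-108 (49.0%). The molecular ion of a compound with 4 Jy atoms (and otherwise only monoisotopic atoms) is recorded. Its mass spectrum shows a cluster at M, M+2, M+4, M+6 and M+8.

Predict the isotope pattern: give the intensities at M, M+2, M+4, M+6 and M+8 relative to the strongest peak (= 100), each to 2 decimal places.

Expanding (0.510 + 0.490)^4:
P(M) = 0.510^4 = 0.067652
P(M+2) = 4 × 0.510^3 × 0.490^1 = 0.259996
P(M+4) = 6 × 0.510^2 × 0.490^2 = 0.374700
P(M+6) = 4 × 0.510^1 × 0.490^3 = 0.240004
P(M+8) = 0.490^4 = 0.057648
The M+4 peak is largest (0.374700); scaling to 100 gives 18.05 : 69.39 : 100.00 : 64.05 : 15.39.

18.05 : 69.39 : 100.00 : 64.05 : 15.39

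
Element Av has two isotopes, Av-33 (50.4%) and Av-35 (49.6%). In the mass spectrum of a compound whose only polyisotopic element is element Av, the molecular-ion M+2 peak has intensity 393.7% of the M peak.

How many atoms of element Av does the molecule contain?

With n Av atoms, P(M+2)/P(M) = C(n,1)·p^(n−1)q / p^n = n·q/p = n · 0.496/0.504.
n = 3.937 × 0.504/0.496 = 4.00 ≈ 4

4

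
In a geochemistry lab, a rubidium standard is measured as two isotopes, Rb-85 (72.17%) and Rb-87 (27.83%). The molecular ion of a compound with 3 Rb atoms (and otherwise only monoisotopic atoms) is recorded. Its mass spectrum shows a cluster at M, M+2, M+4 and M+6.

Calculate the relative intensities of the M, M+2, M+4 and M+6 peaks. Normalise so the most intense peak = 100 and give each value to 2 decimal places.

Expanding (0.7217 + 0.2783)^3:
P(M) = 0.7217^3 = 0.375898
P(M+2) = 3 × 0.7217^2 × 0.2783^1 = 0.434858
P(M+4) = 3 × 0.7217^1 × 0.2783^2 = 0.167689
P(M+6) = 0.2783^3 = 0.021555
The M+2 peak is largest (0.434858); scaling to 100 gives 86.44 : 100.00 : 38.56 : 4.96.

86.44 : 100.00 : 38.56 : 4.96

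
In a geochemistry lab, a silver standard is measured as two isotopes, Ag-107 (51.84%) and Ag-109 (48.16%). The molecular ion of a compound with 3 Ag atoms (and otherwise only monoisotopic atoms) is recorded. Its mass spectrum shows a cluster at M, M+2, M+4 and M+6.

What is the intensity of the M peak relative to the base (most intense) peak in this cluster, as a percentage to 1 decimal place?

Binomial terms of (0.5184 + 0.4816)^3: M 0.1393, M+2 0.3883, M+4 0.3607, M+6 0.1117 → M+2 is the base peak.
P(M+2) = C(3,1) × 0.5184^2 × 0.4816^1 = 3 × 0.26873856 × 0.4816 = 0.388273 (base)
P(M) = C(3,0) × 0.5184^3 × 0.4816^0 = 1 × 0.13931407 × 1.0000 = 0.139314
Relative intensity = 0.139314 / 0.388273 × 100 = 35.9

35.9%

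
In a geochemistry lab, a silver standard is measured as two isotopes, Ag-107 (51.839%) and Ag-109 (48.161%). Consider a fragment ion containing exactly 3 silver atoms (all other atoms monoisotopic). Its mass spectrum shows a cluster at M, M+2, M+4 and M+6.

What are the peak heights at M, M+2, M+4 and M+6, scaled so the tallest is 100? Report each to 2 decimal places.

Expanding (0.51839 + 0.48161)^3:
P(M) = 0.51839^3 = 0.139306
P(M+2) = 3 × 0.51839^2 × 0.48161^1 = 0.388267
P(M+4) = 3 × 0.51839^1 × 0.48161^2 = 0.360719
P(M+6) = 0.48161^3 = 0.111709
The M+2 peak is largest (0.388267); scaling to 100 gives 35.88 : 100.00 : 92.90 : 28.77.

35.88 : 100.00 : 92.90 : 28.77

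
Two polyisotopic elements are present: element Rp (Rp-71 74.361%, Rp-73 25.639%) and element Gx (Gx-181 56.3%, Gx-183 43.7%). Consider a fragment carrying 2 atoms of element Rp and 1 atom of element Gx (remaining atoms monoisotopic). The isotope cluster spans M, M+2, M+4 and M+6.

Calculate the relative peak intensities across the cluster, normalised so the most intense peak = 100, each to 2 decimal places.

Element Rp pattern (n=2): 0.55295583 : 0.38130834 : 0.06573583
Element Gx pattern (n=1): 0.5630 : 0.4370
Convolve the two distributions (both contribute in 2-u steps):
  M: 0.55295583×0.5630 = 0.311314
  M+2: 0.55295583×0.4370 + 0.38130834×0.5630 = 0.456318
  M+4: 0.38130834×0.4370 + 0.06573583×0.5630 = 0.203641
  M+6: 0.06573583×0.4370 = 0.028727
Scale to base peak (0.456318) = 100: 68.22 : 100.00 : 44.63 : 6.30

68.22 : 100.00 : 44.63 : 6.30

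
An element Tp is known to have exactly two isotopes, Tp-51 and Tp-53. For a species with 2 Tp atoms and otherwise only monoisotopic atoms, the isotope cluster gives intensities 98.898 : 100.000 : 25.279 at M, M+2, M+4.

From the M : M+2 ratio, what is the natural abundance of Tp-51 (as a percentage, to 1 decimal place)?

66.4%

If p is the fraction of Tp that is Tp-51, then I(M+2)/I(M) = [C(2,1)·p^1·(1−p)] / p^2 = 2·(1−p)/p = 100.000/98.898 = 1.0111
(1−p)/p = 1.0111/2 = 0.5056  ⇒  p = 1/(1 + 0.5056) = 0.6642
Tp-51: 66.4%, Tp-53: 33.6%.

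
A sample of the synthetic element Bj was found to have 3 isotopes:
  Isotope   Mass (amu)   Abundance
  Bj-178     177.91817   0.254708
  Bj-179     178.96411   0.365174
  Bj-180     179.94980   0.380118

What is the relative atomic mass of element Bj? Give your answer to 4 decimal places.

Ar = Σ fᵢ·mᵢ = 0.254708 × 177.91817 + 0.365174 × 178.96411 + 0.380118 × 179.94980
= 45.317181 + 65.353040 + 68.402158 = 179.072379 amu

179.0724 amu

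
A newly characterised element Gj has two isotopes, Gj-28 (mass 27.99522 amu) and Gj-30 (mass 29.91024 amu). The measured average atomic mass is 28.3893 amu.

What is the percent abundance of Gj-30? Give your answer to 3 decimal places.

20.578%

Let x be the fractional abundance of Gj-28; then Gj-30 has abundance 1 − x.
27.99522·x + 29.91024·(1 − x) = 28.3893
(27.99522 − 29.91024)·x = 28.3893 − 29.91024
x = -1.52094 / -1.91502 = 0.79422 → 79.422% Gj-28, 20.578% Gj-30.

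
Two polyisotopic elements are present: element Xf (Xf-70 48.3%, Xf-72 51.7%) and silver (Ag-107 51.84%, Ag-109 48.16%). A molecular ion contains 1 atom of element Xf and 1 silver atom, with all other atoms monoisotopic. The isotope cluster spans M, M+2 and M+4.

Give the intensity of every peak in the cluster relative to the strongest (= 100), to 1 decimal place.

50.0 : 100.0 : 49.7

Element Xf pattern (n=1): 0.4830 : 0.5170
Silver pattern (n=1): 0.5184 : 0.4816
Convolve the two distributions (both contribute in 2-u steps):
  M: 0.4830×0.5184 = 0.250387
  M+2: 0.4830×0.4816 + 0.5170×0.5184 = 0.500626
  M+4: 0.5170×0.4816 = 0.248987
Scale to base peak (0.500626) = 100: 50.0 : 100.0 : 49.7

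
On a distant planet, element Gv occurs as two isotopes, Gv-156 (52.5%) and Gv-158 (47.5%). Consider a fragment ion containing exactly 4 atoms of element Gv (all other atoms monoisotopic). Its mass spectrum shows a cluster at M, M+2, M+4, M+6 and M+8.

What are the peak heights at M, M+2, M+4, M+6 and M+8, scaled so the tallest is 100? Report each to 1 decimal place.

Each Gv atom is independently Gv-156 (p = 0.525) or Gv-158 (q = 0.475); the cluster is the binomial expansion (p + q)^4.
P(M) = 0.525^4 = 0.075969
P(M+2) = 4 × 0.525^3 × 0.475^1 = 0.274936
P(M+4) = 6 × 0.525^2 × 0.475^2 = 0.373127
P(M+6) = 4 × 0.525^1 × 0.475^3 = 0.225061
P(M+8) = 0.475^4 = 0.050907
The M+4 peak is largest (0.373127); scaling to 100 gives 20.4 : 73.7 : 100.0 : 60.3 : 13.6.

20.4 : 73.7 : 100.0 : 60.3 : 13.6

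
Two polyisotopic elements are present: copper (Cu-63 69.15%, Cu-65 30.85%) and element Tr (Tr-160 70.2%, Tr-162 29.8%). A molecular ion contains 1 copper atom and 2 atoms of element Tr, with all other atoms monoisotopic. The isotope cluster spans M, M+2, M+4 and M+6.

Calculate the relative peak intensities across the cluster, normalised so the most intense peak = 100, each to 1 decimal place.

Copper pattern (n=1): 0.6915 : 0.3085
Element Tr pattern (n=2): 0.492804 : 0.418392 : 0.088804
Convolve the two distributions (both contribute in 2-u steps):
  M: 0.6915×0.492804 = 0.340774
  M+2: 0.6915×0.418392 + 0.3085×0.492804 = 0.441348
  M+4: 0.6915×0.088804 + 0.3085×0.418392 = 0.190482
  M+6: 0.3085×0.088804 = 0.027396
Scale to base peak (0.441348) = 100: 77.2 : 100.0 : 43.2 : 6.2

77.2 : 100.0 : 43.2 : 6.2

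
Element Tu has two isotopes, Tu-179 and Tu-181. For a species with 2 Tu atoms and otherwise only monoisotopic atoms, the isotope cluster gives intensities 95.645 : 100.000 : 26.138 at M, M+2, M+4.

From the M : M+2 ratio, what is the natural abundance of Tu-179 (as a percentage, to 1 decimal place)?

Write p for the Tu-179 fraction. I(M+2)/I(M) = [C(2,1)·p^1·(1−p)] / p^2 = 2·(1−p)/p = 100.000/95.645 = 1.0455
(1−p)/p = 1.0455/2 = 0.5228  ⇒  p = 1/(1 + 0.5228) = 0.6567
Tu-179: 65.7%, Tu-181: 34.3%.

65.7%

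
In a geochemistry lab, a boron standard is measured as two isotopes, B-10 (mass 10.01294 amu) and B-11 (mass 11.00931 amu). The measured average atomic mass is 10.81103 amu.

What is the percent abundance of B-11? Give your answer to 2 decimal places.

80.10%

Let x be the fractional abundance of B-10; then B-11 has abundance 1 − x.
10.01294·x + 11.00931·(1 − x) = 10.81103
(10.01294 − 11.00931)·x = 10.81103 − 11.00931
x = -0.19828 / -0.99637 = 0.19900 → 19.90% B-10, 80.10% B-11.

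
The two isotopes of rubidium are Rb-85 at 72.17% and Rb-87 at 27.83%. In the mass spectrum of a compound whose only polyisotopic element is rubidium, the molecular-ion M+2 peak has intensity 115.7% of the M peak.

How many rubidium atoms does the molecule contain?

With n Rb atoms, P(M+2)/P(M) = C(n,1)·p^(n−1)q / p^n = n·q/p = n · 0.2783/0.7217.
n = 1.157 × 0.7217/0.2783 = 3.00 ≈ 3

3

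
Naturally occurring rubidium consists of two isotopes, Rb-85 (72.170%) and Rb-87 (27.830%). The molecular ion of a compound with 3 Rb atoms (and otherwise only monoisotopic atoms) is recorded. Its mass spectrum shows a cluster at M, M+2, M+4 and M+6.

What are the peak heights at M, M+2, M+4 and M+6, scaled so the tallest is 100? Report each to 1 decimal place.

The 3 Rb atoms are independent, so intensities follow the terms of (0.72170 + 0.27830)^3.
P(M) = 0.72170^3 = 0.375898
P(M+2) = 3 × 0.72170^2 × 0.27830^1 = 0.434858
P(M+4) = 3 × 0.72170^1 × 0.27830^2 = 0.167689
P(M+6) = 0.27830^3 = 0.021555
The M+2 peak is largest (0.434858); scaling to 100 gives 86.4 : 100.0 : 38.6 : 5.0.

86.4 : 100.0 : 38.6 : 5.0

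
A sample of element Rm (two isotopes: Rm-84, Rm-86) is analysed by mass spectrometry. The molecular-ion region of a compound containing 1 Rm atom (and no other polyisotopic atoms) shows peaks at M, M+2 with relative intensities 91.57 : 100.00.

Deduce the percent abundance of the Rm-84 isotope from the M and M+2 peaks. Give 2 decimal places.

Write p for the Rm-84 fraction. I(M+2)/I(M) = [C(1,1)·p^0·(1−p)] / p^1 = 1·(1−p)/p = 100.00/91.57 = 1.0921
(1−p)/p = 1.0921/1 = 1.0921  ⇒  p = 1/(1 + 1.0921) = 0.4780
Rm-84: 47.80%, Rm-86: 52.20%.

47.80%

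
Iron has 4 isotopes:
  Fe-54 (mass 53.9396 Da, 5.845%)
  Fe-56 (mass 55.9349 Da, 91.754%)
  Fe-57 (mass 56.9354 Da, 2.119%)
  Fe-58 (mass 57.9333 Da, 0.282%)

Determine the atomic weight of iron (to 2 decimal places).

55.85 Da

Average mass = Σ (abundance × isotope mass) = 0.05845 × 53.9396 + 0.91754 × 55.9349 + 0.02119 × 56.9354 + 0.00282 × 57.9333
= 3.15277 + 51.32251 + 1.20646 + 0.16337 = 55.84511 Da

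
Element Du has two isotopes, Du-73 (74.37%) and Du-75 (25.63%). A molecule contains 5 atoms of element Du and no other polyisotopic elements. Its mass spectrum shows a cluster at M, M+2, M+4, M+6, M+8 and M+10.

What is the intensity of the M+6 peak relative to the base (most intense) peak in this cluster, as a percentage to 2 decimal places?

(0.7437 + 0.2563)^5 gives M 0.2275, M+2 0.3920, M+4 0.2702, M+6 0.0931, M+8 0.0160, M+10 0.0011; the largest is M+2.
P(M+2) = C(5,1) × 0.7437^4 × 0.2563^1 = 5 × 0.30590821 × 0.2563 = 0.392021 (base)
P(M+6) = C(5,3) × 0.7437^2 × 0.2563^3 = 10 × 0.55308969 × 0.01683627 = 0.093120
Relative intensity = 0.093120 / 0.392021 × 100 = 23.75

23.75%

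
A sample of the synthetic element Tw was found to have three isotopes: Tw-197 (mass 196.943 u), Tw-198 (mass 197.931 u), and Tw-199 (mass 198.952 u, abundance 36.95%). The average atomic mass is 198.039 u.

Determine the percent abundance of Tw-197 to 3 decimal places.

27.253%

Let x and y be the fractions of Tw-197 and Tw-198. Then x + y = 1 − 0.3695 = 0.6305 and 196.943x + 197.931y = 198.039 − 0.3695×198.952 = 124.526236.
Substituting: 196.943x + 197.931(0.6305 − x) = 124.526236
(196.943 − 197.931)x = -0.2692595  ⇒  x = 0.27253, y = 0.35797
Tw-197: 27.253%, Tw-198: 35.797%.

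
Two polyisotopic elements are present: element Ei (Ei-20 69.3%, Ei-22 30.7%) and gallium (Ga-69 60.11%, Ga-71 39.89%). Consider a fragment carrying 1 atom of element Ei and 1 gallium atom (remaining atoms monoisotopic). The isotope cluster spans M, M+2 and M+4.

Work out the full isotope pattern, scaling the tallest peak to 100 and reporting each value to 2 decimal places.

Element Ei pattern (n=1): 0.6930 : 0.3070
Gallium pattern (n=1): 0.6011 : 0.3989
Convolve the two distributions (both contribute in 2-u steps):
  M: 0.6930×0.6011 = 0.416562
  M+2: 0.6930×0.3989 + 0.3070×0.6011 = 0.460975
  M+4: 0.3070×0.3989 = 0.122462
Scale to base peak (0.460975) = 100: 90.37 : 100.00 : 26.57

90.37 : 100.00 : 26.57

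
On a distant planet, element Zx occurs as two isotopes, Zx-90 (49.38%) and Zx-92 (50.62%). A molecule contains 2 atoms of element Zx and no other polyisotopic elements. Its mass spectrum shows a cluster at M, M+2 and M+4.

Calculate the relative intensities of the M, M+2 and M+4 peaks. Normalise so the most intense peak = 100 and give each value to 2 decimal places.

48.78 : 100.00 : 51.26

The 2 Zx atoms are independent, so intensities follow the terms of (0.4938 + 0.5062)^2.
P(M) = 0.4938^2 = 0.243838
P(M+2) = 2 × 0.4938^1 × 0.5062^1 = 0.499923
P(M+4) = 0.5062^2 = 0.256238
The M+2 peak is largest (0.499923); scaling to 100 gives 48.78 : 100.00 : 51.26.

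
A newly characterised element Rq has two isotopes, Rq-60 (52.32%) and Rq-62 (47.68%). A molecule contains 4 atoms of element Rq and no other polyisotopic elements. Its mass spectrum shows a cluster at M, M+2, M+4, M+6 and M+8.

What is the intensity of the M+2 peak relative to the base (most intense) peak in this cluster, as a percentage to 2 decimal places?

73.15%

(0.5232 + 0.4768)^4 gives M 0.0749, M+2 0.2731, M+4 0.3734, M+6 0.2268, M+8 0.0517; the largest is M+4.
P(M+4) = C(4,2) × 0.5232^2 × 0.4768^2 = 6 × 0.27373824 × 0.22733824 = 0.373387 (base)
P(M+2) = C(4,1) × 0.5232^3 × 0.4768^1 = 4 × 0.14321985 × 0.4768 = 0.273149
Relative intensity = 0.273149 / 0.373387 × 100 = 73.15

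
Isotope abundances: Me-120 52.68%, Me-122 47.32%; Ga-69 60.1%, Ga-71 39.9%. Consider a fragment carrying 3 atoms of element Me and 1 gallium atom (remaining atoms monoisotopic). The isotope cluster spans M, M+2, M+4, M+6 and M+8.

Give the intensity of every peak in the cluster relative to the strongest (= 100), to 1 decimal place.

23.8 : 79.8 : 100.0 : 55.4 : 11.4

Element Me pattern (n=3): 0.14619661 : 0.39396489 : 0.35388039 : 0.10595811
Gallium pattern (n=1): 0.6010 : 0.3990
Convolve the two distributions (both contribute in 2-u steps):
  M: 0.14619661×0.6010 = 0.087864
  M+2: 0.14619661×0.3990 + 0.39396489×0.6010 = 0.295105
  M+4: 0.39396489×0.3990 + 0.35388039×0.6010 = 0.369874
  M+6: 0.35388039×0.3990 + 0.10595811×0.6010 = 0.204879
  M+8: 0.10595811×0.3990 = 0.042277
Scale to base peak (0.369874) = 100: 23.8 : 79.8 : 100.0 : 55.4 : 11.4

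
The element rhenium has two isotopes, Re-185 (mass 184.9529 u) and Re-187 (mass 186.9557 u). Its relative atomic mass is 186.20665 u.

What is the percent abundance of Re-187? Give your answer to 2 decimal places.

62.60%

Let x be the fractional abundance of Re-185; then Re-187 has abundance 1 − x.
184.9529·x + 186.9557·(1 − x) = 186.20665
(184.9529 − 186.9557)·x = 186.20665 − 186.9557
x = -0.74905 / -2.0028 = 0.37400 → 37.40% Re-185, 62.60% Re-187.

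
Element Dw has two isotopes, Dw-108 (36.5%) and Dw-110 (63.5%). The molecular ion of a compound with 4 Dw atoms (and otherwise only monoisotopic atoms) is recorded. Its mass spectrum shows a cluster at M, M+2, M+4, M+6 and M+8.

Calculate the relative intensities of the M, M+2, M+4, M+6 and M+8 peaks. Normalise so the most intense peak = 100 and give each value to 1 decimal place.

Each Dw atom is independently Dw-108 (p = 0.365) or Dw-110 (q = 0.635); the cluster is the binomial expansion (p + q)^4.
P(M) = 0.365^4 = 0.017749
P(M+2) = 4 × 0.365^3 × 0.635^1 = 0.123513
P(M+4) = 6 × 0.365^2 × 0.635^2 = 0.322318
P(M+6) = 4 × 0.365^1 × 0.635^3 = 0.373830
P(M+8) = 0.635^4 = 0.162590
The M+6 peak is largest (0.373830); scaling to 100 gives 4.7 : 33.0 : 86.2 : 100.0 : 43.5.

4.7 : 33.0 : 86.2 : 100.0 : 43.5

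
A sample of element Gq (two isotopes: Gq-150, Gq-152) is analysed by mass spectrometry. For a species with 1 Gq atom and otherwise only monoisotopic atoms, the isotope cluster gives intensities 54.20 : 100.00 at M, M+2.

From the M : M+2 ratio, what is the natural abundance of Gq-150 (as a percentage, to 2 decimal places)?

Write p for the Gq-150 fraction. I(M+2)/I(M) = [C(1,1)·p^0·(1−p)] / p^1 = 1·(1−p)/p = 100.00/54.20 = 1.8450
(1−p)/p = 1.8450/1 = 1.8450  ⇒  p = 1/(1 + 1.8450) = 0.3515
Gq-150: 35.15%, Gq-152: 64.85%.

35.15%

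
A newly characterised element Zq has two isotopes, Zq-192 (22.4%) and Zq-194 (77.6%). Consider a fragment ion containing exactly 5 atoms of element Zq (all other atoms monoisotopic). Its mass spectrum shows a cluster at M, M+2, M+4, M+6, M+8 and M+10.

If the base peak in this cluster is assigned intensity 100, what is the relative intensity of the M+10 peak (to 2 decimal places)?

69.29

(0.224 + 0.776)^5 gives M 0.0006, M+2 0.0098, M+4 0.0677, M+6 0.2345, M+8 0.4061, M+10 0.2814; the largest is M+8.
P(M+8) = C(5,4) × 0.224^1 × 0.776^4 = 5 × 0.2240 × 0.36261593 = 0.406130 (base)
P(M+10) = C(5,5) × 0.224^0 × 0.776^5 = 1 × 1.0000 × 0.28138997 = 0.281390
Relative intensity = 0.281390 / 0.406130 × 100 = 69.29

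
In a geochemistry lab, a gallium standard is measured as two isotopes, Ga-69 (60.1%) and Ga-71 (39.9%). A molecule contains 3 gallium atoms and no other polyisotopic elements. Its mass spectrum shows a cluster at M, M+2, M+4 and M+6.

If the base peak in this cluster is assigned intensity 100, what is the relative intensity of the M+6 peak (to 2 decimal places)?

14.69

Binomial terms of (0.601 + 0.399)^3: M 0.2171, M+2 0.4324, M+4 0.2870, M+6 0.0635 → M+2 is the base peak.
P(M+2) = C(3,1) × 0.601^2 × 0.399^1 = 3 × 0.361201 × 0.3990 = 0.432358 (base)
P(M+6) = C(3,3) × 0.601^0 × 0.399^3 = 1 × 1.0000 × 0.0635212 = 0.063521
Relative intensity = 0.063521 / 0.432358 × 100 = 14.69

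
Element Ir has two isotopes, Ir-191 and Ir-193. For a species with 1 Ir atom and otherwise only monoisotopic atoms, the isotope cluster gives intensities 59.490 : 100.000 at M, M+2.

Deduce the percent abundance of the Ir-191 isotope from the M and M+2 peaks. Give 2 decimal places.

Let p = fractional abundance of Ir-191. I(M+2)/I(M) = [C(1,1)·p^0·(1−p)] / p^1 = 1·(1−p)/p = 100.000/59.490 = 1.6810
(1−p)/p = 1.6810/1 = 1.6810  ⇒  p = 1/(1 + 1.6810) = 0.3730
Ir-191: 37.30%, Ir-193: 62.70%.

37.30%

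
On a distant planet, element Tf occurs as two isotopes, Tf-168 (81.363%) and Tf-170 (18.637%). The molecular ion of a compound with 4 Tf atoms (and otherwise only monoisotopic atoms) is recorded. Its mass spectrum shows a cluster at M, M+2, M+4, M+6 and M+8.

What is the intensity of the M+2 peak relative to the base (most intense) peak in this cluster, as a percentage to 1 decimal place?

(0.81363 + 0.18637)^4 gives M 0.4382, M+2 0.4015, M+4 0.1380, M+6 0.0211, M+8 0.0012; the largest is M.
P(M) = C(4,0) × 0.81363^4 × 0.18637^0 = 1 × 0.43823576 × 1.0000 = 0.438236 (base)
P(M+2) = C(4,1) × 0.81363^3 × 0.18637^1 = 4 × 0.538618 × 0.18637 = 0.401529
Relative intensity = 0.401529 / 0.438236 × 100 = 91.6

91.6%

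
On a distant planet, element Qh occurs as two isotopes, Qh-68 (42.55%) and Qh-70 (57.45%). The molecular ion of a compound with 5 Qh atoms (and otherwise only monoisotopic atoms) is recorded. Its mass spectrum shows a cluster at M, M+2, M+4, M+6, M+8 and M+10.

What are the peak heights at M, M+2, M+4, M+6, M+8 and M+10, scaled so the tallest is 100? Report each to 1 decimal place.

4.1 : 27.4 : 74.1 : 100.0 : 67.5 : 18.2

Expanding (0.4255 + 0.5745)^5:
P(M) = 0.4255^5 = 0.013948
P(M+2) = 5 × 0.4255^4 × 0.5745^1 = 0.094158
P(M+4) = 10 × 0.4255^3 × 0.5745^2 = 0.254260
P(M+6) = 10 × 0.4255^2 × 0.5745^3 = 0.343296
P(M+8) = 5 × 0.4255^1 × 0.5745^4 = 0.231755
P(M+10) = 0.5745^5 = 0.062582
The M+6 peak is largest (0.343296); scaling to 100 gives 4.1 : 27.4 : 74.1 : 100.0 : 67.5 : 18.2.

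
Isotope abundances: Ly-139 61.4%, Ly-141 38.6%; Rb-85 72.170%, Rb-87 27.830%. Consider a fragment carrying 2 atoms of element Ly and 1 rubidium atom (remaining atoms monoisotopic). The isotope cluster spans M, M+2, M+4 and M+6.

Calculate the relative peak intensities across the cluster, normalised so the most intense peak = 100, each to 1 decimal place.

Element Ly pattern (n=2): 0.376996 : 0.474008 : 0.148996
Rubidium pattern (n=1): 0.7217 : 0.2783
Convolve the two distributions (both contribute in 2-u steps):
  M: 0.376996×0.7217 = 0.272078
  M+2: 0.376996×0.2783 + 0.474008×0.7217 = 0.447010
  M+4: 0.474008×0.2783 + 0.148996×0.7217 = 0.239447
  M+6: 0.148996×0.2783 = 0.041466
Scale to base peak (0.447010) = 100: 60.9 : 100.0 : 53.6 : 9.3

60.9 : 100.0 : 53.6 : 9.3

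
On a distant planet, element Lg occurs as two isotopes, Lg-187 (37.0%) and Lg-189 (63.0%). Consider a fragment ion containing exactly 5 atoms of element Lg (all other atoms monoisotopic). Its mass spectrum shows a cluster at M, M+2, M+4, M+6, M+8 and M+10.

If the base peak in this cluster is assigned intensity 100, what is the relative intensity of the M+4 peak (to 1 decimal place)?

(0.370 + 0.630)^5 gives M 0.0069, M+2 0.0590, M+4 0.2010, M+6 0.3423, M+8 0.2914, M+10 0.0992; the largest is M+6.
P(M+6) = C(5,3) × 0.370^2 × 0.630^3 = 10 × 0.1369 × 0.250047 = 0.342314 (base)
P(M+4) = C(5,2) × 0.370^3 × 0.630^2 = 10 × 0.050653 × 0.3969 = 0.201042
Relative intensity = 0.201042 / 0.342314 × 100 = 58.7

58.7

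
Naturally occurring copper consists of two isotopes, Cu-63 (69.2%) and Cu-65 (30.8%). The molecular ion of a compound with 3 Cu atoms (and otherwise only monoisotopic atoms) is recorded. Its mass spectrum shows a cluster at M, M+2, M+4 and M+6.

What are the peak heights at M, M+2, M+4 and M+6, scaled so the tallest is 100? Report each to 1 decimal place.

74.9 : 100.0 : 44.5 : 6.6

Expanding (0.692 + 0.308)^3:
P(M) = 0.692^3 = 0.331374
P(M+2) = 3 × 0.692^2 × 0.308^1 = 0.442470
P(M+4) = 3 × 0.692^1 × 0.308^2 = 0.196938
P(M+6) = 0.308^3 = 0.029218
The M+2 peak is largest (0.442470); scaling to 100 gives 74.9 : 100.0 : 44.5 : 6.6.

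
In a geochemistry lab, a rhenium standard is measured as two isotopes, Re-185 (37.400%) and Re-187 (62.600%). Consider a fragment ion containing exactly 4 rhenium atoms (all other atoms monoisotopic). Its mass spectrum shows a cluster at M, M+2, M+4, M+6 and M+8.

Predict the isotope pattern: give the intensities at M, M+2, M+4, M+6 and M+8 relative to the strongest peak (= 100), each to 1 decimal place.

Each Re atom is independently Re-185 (p = 0.37400) or Re-187 (q = 0.62600); the cluster is the binomial expansion (p + q)^4.
P(M) = 0.37400^4 = 0.019565
P(M+2) = 4 × 0.37400^3 × 0.62600^1 = 0.130993
P(M+4) = 6 × 0.37400^2 × 0.62600^2 = 0.328884
P(M+6) = 4 × 0.37400^1 × 0.62600^3 = 0.366990
P(M+8) = 0.62600^4 = 0.153567
The M+6 peak is largest (0.366990); scaling to 100 gives 5.3 : 35.7 : 89.6 : 100.0 : 41.8.

5.3 : 35.7 : 89.6 : 100.0 : 41.8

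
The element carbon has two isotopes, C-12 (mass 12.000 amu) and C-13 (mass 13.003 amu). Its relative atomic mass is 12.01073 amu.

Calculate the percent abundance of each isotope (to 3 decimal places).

Let x be the fractional abundance of C-12; then C-13 has abundance 1 − x.
12.000·x + 13.003·(1 − x) = 12.01073
(12.000 − 13.003)·x = 12.01073 − 13.003
x = -0.99227 / -1.003 = 0.98930 → 98.930% C-12, 1.070% C-13.

C-12: 98.930%, C-13: 1.070%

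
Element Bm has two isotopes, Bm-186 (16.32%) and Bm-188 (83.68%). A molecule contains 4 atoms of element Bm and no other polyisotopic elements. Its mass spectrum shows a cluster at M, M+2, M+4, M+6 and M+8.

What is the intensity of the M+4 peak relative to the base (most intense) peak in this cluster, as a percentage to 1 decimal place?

Term probabilities: M 0.0007, M+2 0.0145, M+4 0.1119, M+6 0.3825, M+8 0.4903. Base peak = M+8.
P(M+8) = C(4,4) × 0.1632^0 × 0.8368^4 = 1 × 1.0000 × 0.49032799 = 0.490328 (base)
P(M+4) = C(4,2) × 0.1632^2 × 0.8368^2 = 6 × 0.02663424 × 0.70023424 = 0.111901
Relative intensity = 0.111901 / 0.490328 × 100 = 22.8

22.8%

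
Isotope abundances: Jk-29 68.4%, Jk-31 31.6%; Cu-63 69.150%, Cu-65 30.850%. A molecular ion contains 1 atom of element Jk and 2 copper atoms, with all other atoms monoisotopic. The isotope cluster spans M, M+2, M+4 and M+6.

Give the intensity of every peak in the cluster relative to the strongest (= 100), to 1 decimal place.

Element Jk pattern (n=1): 0.6840 : 0.3160
Copper pattern (n=2): 0.47817225 : 0.4266555 : 0.09517225
Convolve the two distributions (both contribute in 2-u steps):
  M: 0.6840×0.47817225 = 0.327070
  M+2: 0.6840×0.4266555 + 0.3160×0.47817225 = 0.442935
  M+4: 0.6840×0.09517225 + 0.3160×0.4266555 = 0.199921
  M+6: 0.3160×0.09517225 = 0.030074
Scale to base peak (0.442935) = 100: 73.8 : 100.0 : 45.1 : 6.8

73.8 : 100.0 : 45.1 : 6.8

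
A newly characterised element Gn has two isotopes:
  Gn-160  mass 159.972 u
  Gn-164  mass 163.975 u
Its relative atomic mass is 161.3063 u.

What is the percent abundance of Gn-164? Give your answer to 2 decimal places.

With x = fraction of Gn-160 (so Gn-164 is 1 − x):
159.972·x + 163.975·(1 − x) = 161.3063
(159.972 − 163.975)·x = 161.3063 − 163.975
x = -2.6687 / -4.003 = 0.66667 → 66.67% Gn-160, 33.33% Gn-164.

33.33%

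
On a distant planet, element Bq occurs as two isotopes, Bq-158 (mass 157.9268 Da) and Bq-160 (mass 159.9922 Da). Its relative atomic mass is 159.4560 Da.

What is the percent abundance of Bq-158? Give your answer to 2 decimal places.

25.96%

Writing the weighted mean with unknown fraction x of Bq-158:
157.9268·x + 159.9922·(1 − x) = 159.4560
(157.9268 − 159.9922)·x = 159.4560 − 159.9922
x = -0.5362 / -2.0654 = 0.25961 → 25.96% Bq-158, 74.04% Bq-160.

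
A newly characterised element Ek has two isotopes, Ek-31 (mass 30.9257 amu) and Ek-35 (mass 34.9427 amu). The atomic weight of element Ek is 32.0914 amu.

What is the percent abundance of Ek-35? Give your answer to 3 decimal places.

Let x be the fractional abundance of Ek-31; then Ek-35 has abundance 1 − x.
30.9257·x + 34.9427·(1 − x) = 32.0914
(30.9257 − 34.9427)·x = 32.0914 − 34.9427
x = -2.8513 / -4.0170 = 0.70981 → 70.981% Ek-31, 29.019% Ek-35.

29.019%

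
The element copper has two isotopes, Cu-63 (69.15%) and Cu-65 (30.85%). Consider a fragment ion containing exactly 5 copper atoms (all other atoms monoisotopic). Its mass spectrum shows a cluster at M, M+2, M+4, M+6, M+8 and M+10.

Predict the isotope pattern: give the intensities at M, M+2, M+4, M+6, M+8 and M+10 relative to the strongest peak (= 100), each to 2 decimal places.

Each Cu atom is independently Cu-63 (p = 0.6915) or Cu-65 (q = 0.3085); the cluster is the binomial expansion (p + q)^5.
P(M) = 0.6915^5 = 0.158111
P(M+2) = 5 × 0.6915^4 × 0.3085^1 = 0.352691
P(M+4) = 10 × 0.6915^3 × 0.3085^2 = 0.314693
P(M+6) = 10 × 0.6915^2 × 0.3085^3 = 0.140394
P(M+8) = 5 × 0.6915^1 × 0.3085^4 = 0.031317
P(M+10) = 0.3085^5 = 0.002794
The M+2 peak is largest (0.352691); scaling to 100 gives 44.83 : 100.00 : 89.23 : 39.81 : 8.88 : 0.79.

44.83 : 100.00 : 89.23 : 39.81 : 8.88 : 0.79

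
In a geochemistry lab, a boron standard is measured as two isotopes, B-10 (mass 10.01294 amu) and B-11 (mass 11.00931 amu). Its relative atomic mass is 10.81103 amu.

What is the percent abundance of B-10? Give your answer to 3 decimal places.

19.900%

With x = fraction of B-10 (so B-11 is 1 − x):
10.01294·x + 11.00931·(1 − x) = 10.81103
(10.01294 − 11.00931)·x = 10.81103 − 11.00931
x = -0.19828 / -0.99637 = 0.19900 → 19.900% B-10, 80.100% B-11.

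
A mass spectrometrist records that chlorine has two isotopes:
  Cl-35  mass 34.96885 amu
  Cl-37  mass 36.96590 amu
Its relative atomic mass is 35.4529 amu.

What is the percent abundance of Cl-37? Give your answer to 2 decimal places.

Writing the weighted mean with unknown fraction x of Cl-35:
34.96885·x + 36.96590·(1 − x) = 35.4529
(34.96885 − 36.96590)·x = 35.4529 − 36.96590
x = -1.51300 / -1.99705 = 0.75762 → 75.76% Cl-35, 24.24% Cl-37.

24.24%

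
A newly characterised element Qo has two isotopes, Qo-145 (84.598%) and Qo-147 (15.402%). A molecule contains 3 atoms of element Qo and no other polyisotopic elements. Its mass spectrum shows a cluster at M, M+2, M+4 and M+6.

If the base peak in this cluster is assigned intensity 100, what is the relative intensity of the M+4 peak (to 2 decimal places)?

(0.84598 + 0.15402)^3 gives M 0.6055, M+2 0.3307, M+4 0.0602, M+6 0.0037; the largest is M.
P(M) = C(3,0) × 0.84598^3 × 0.15402^0 = 1 × 0.60545279 × 1.0000 = 0.605453 (base)
P(M+4) = C(3,2) × 0.84598^1 × 0.15402^2 = 3 × 0.84598 × 0.02372216 = 0.060205
Relative intensity = 0.060205 / 0.605453 × 100 = 9.94

9.94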